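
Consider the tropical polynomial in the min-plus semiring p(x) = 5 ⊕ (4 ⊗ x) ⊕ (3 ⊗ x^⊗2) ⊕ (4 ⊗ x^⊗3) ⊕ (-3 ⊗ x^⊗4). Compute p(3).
p(3) = 5

A tropical monomial a ⊗ x^⊗i evaluates to a + i · x. Evaluating each term at x = 3:
  Term 0 contributes 5 + 0 · 3 = 5
  Term 1 contributes 4 + 1 · 3 = 7
  Term 2 contributes 3 + 2 · 3 = 9
  Term 3 contributes 4 + 3 · 3 = 13
  Term 4 contributes -3 + 4 · 3 = 9
p(3) = ⊕ of these = min[5, 7, 9, 13, 9] = 5.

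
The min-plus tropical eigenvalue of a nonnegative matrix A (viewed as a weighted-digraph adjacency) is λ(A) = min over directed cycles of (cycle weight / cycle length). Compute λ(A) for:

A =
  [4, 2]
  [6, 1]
λ(A) = 1

Enumerate directed cycles and compute their means (weight / length). Sample:
  cycle 0 → 0: weight = 4, length = 1, mean = 4/1 ≈ 4.000
  cycle 1 → 1: weight = 1, length = 1, mean = 1/1 ≈ 1.000
  cycle 0 → 1 → 0: weight = 8, length = 2, mean = 8/2 ≈ 4.000
  cycle 1 → 0 → 1: weight = 8, length = 2, mean = 8/2 ≈ 4.000
Minimum mean = 1.000, attained e.g. along the cycle 1 → 1 with weight 1 and length 1. So λ(A) = 1/1 = 1.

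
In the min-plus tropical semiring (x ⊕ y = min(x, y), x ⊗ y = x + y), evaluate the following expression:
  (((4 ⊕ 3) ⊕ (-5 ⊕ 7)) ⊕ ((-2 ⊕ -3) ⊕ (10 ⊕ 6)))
(((4 ⊕ 3) ⊕ (-5 ⊕ 7)) ⊕ ((-2 ⊕ -3) ⊕ (10 ⊕ 6))) = -5

Expand innermost to outermost. Recall ⊕ takes the minimum of its arguments and ⊗ takes their sum. Working out the expression (((4 ⊕ 3) ⊕ (-5 ⊕ 7)) ⊕ ((-2 ⊕ -3) ⊕ (10 ⊕ 6))) gives -5.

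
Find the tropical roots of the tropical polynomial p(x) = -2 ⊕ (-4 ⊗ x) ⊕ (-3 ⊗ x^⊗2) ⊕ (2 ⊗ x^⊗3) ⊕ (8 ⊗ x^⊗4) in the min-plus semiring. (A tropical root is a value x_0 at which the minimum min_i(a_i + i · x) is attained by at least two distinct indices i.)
Roots: {-6, -5, -1, 2}

Each tropical root is a break point of the lower envelope of the lines y = a_i + i · x (there are 5 lines, with slopes 0, 1, ..., 4). Only the lines that attain the minimum somewhere contribute to roots; other lines are dominated. Here the surviving (envelope) indices are i = 4, i = 3, i = 2, i = 1, i = 0.
Intersections between consecutive envelope lines give the roots: for adjacent envelope indices i < j the intersection is x = (a_i − a_j) / (j − i). Reading off the sorted break points: {-6, -5, -1, 2}.
Verification: at each break x_0, at least two indices attain the minimum of min_i(a_i + i · x_0).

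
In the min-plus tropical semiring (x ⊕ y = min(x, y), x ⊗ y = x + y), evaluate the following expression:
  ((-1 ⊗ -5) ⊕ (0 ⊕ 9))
((-1 ⊗ -5) ⊕ (0 ⊕ 9)) = -6

Expand innermost to outermost. Recall ⊕ takes the minimum of its arguments and ⊗ takes their sum. Working out the expression ((-1 ⊗ -5) ⊕ (0 ⊕ 9)) gives -6.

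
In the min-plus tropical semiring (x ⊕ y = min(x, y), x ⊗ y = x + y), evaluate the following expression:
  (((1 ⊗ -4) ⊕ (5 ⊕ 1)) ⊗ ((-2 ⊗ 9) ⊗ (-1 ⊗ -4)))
(((1 ⊗ -4) ⊕ (5 ⊕ 1)) ⊗ ((-2 ⊗ 9) ⊗ (-1 ⊗ -4))) = -1

Expand innermost to outermost. Recall ⊕ takes the minimum of its arguments and ⊗ takes their sum. Working out the expression (((1 ⊗ -4) ⊕ (5 ⊕ 1)) ⊗ ((-2 ⊗ 9) ⊗ (-1 ⊗ -4))) gives -1.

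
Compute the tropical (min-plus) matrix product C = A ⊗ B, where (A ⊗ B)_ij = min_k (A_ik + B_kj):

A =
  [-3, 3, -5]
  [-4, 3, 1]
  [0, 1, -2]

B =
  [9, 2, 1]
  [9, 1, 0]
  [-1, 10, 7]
A ⊗ B =
  [-6, -1, -2]
  [0, -2, -3]
  [-3, 2, 1]

Apply the min-plus product entry-by-entry:
  C[0][0] = min over k of (A[0][0] + B[0][0] = -3 + 9 = 6, A[0][1] + B[1][0] = 3 + 9 = 12, A[0][2] + B[2][0] = -5 + -1 = -6) = -6 (attained at k = 2)
  C[0][1] = min over k of (A[0][0] + B[0][1] = -3 + 2 = -1, A[0][1] + B[1][1] = 3 + 1 = 4, A[0][2] + B[2][1] = -5 + 10 = 5) = -1 (attained at k = 0)
  C[0][2] = min over k of (A[0][0] + B[0][2] = -3 + 1 = -2, A[0][1] + B[1][2] = 3 + 0 = 3, A[0][2] + B[2][2] = -5 + 7 = 2) = -2 (attained at k = 0)
  C[1][0] = min over k of (A[1][0] + B[0][0] = -4 + 9 = 5, A[1][1] + B[1][0] = 3 + 9 = 12, A[1][2] + B[2][0] = 1 + -1 = 0) = 0 (attained at k = 2)
  C[1][1] = min over k of (A[1][0] + B[0][1] = -4 + 2 = -2, A[1][1] + B[1][1] = 3 + 1 = 4, A[1][2] + B[2][1] = 1 + 10 = 11) = -2 (attained at k = 0)
  C[1][2] = min over k of (A[1][0] + B[0][2] = -4 + 1 = -3, A[1][1] + B[1][2] = 3 + 0 = 3, A[1][2] + B[2][2] = 1 + 7 = 8) = -3 (attained at k = 0)
  C[2][0] = min over k of (A[2][0] + B[0][0] = 0 + 9 = 9, A[2][1] + B[1][0] = 1 + 9 = 10, A[2][2] + B[2][0] = -2 + -1 = -3) = -3 (attained at k = 2)
  C[2][1] = min over k of (A[2][0] + B[0][1] = 0 + 2 = 2, A[2][1] + B[1][1] = 1 + 1 = 2, A[2][2] + B[2][1] = -2 + 10 = 8) = 2 (attained at k = 0)
  C[2][2] = min over k of (A[2][0] + B[0][2] = 0 + 1 = 1, A[2][1] + B[1][2] = 1 + 0 = 1, A[2][2] + B[2][2] = -2 + 7 = 5) = 1 (attained at k = 0)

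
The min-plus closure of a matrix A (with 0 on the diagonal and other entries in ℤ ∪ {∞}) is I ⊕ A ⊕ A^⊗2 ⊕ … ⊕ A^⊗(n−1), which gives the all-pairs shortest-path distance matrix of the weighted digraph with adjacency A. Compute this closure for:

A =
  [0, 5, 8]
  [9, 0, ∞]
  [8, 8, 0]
Closure =
  [0, 5, 8]
  [9, 0, 17]
  [8, 8, 0]

This is the Floyd-Warshall all-pairs shortest-path computation. For each intermediate vertex k = 0, 1, …, 2, update dist[i][j] ← min(dist[i][j], dist[i][k] + dist[k][j]). The final matrix gives, for each (i, j), the minimum total weight of any directed path from i to j (possibly empty when i = j).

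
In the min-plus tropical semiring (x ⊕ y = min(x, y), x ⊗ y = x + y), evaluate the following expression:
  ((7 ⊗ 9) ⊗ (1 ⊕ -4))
((7 ⊗ 9) ⊗ (1 ⊕ -4)) = 12

Expand innermost to outermost. Recall ⊕ takes the minimum of its arguments and ⊗ takes their sum. Working out the expression ((7 ⊗ 9) ⊗ (1 ⊕ -4)) gives 12.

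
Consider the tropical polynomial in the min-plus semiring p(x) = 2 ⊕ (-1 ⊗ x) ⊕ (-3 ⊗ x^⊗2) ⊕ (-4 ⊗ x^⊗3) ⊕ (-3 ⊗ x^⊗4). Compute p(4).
p(4) = 2

A tropical monomial a ⊗ x^⊗i evaluates to a + i · x. Evaluating each term at x = 4:
  Term 0 contributes 2 + 0 · 4 = 2
  Term 1 contributes -1 + 1 · 4 = 3
  Term 2 contributes -3 + 2 · 4 = 5
  Term 3 contributes -4 + 3 · 4 = 8
  Term 4 contributes -3 + 4 · 4 = 13
p(4) = ⊕ of these = min[2, 3, 5, 8, 13] = 2.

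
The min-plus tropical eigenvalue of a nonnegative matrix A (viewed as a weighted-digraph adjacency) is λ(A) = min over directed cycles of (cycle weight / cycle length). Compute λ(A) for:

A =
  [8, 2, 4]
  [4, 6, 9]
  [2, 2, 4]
λ(A) = 3

Enumerate directed cycles and compute their means (weight / length). Sample:
  cycle 0 → 0: weight = 8, length = 1, mean = 8/1 ≈ 8.000
  cycle 1 → 1: weight = 6, length = 1, mean = 6/1 ≈ 6.000
  cycle 2 → 2: weight = 4, length = 1, mean = 4/1 ≈ 4.000
  cycle 0 → 1 → 0: weight = 6, length = 2, mean = 6/2 ≈ 3.000
  cycle 0 → 2 → 0: weight = 6, length = 2, mean = 6/2 ≈ 3.000
  cycle 1 → 0 → 1: weight = 6, length = 2, mean = 6/2 ≈ 3.000
Minimum mean = 3.000, attained e.g. along the cycle 0 → 1 → 0 with weight 6 and length 2. So λ(A) = 6/2 = 3.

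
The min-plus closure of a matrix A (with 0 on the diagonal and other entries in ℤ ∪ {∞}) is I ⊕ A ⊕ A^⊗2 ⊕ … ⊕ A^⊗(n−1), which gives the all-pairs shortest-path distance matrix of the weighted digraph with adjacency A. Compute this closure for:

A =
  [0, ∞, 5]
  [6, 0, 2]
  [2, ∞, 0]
Closure =
  [0, ∞, 5]
  [4, 0, 2]
  [2, ∞, 0]

This is the Floyd-Warshall all-pairs shortest-path computation. For each intermediate vertex k = 0, 1, …, 2, update dist[i][j] ← min(dist[i][j], dist[i][k] + dist[k][j]). The final matrix gives, for each (i, j), the minimum total weight of any directed path from i to j (possibly empty when i = j).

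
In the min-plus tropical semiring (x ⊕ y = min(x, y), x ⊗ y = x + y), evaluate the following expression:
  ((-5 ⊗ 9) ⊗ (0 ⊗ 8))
((-5 ⊗ 9) ⊗ (0 ⊗ 8)) = 12

Expand innermost to outermost. Recall ⊕ takes the minimum of its arguments and ⊗ takes their sum. Working out the expression ((-5 ⊗ 9) ⊗ (0 ⊗ 8)) gives 12.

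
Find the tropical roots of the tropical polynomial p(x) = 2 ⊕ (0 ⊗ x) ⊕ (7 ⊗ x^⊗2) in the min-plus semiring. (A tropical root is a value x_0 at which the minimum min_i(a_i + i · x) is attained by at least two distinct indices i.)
Roots: {-7, 2}

Each tropical root is a break point of the lower envelope of the lines y = a_i + i · x (there are 3 lines, with slopes 0, 1, ..., 2). Only the lines that attain the minimum somewhere contribute to roots; other lines are dominated. Here the surviving (envelope) indices are i = 2, i = 1, i = 0.
Intersections between consecutive envelope lines give the roots: for adjacent envelope indices i < j the intersection is x = (a_i − a_j) / (j − i). Reading off the sorted break points: {-7, 2}.
Verification: at each break x_0, at least two indices attain the minimum of min_i(a_i + i · x_0).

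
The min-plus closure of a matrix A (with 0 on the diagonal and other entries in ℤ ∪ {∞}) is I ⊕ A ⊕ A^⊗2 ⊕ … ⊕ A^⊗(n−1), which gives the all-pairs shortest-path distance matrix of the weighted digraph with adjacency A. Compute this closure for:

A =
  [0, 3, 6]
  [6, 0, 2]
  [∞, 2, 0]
Closure =
  [0, 3, 5]
  [6, 0, 2]
  [8, 2, 0]

This is the Floyd-Warshall all-pairs shortest-path computation. For each intermediate vertex k = 0, 1, …, 2, update dist[i][j] ← min(dist[i][j], dist[i][k] + dist[k][j]). The final matrix gives, for each (i, j), the minimum total weight of any directed path from i to j (possibly empty when i = j).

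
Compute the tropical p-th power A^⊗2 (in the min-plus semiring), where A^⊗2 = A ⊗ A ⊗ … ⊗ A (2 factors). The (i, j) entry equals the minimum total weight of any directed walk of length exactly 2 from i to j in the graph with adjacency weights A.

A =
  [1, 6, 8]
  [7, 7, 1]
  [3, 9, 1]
A^⊗2 =
  [2, 7, 7]
  [4, 10, 2]
  [4, 9, 2]

Each entry (A^⊗2)_ij equals the minimum over all length-2 walks i = v_0 → v_1 → … → v_2 = j of Σ_t A[v_t][v_{t+1}]. For example, for (i, j) = (0, 2) we minimise over 3 possible intermediate vertex sequences; the minimum is 7, attained along the walk 0 → 1 → 2.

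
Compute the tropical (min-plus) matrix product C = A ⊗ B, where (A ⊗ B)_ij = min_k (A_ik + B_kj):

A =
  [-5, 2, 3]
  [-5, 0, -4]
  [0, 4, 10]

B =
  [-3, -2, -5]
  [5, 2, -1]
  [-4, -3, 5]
A ⊗ B =
  [-8, -7, -10]
  [-8, -7, -10]
  [-3, -2, -5]

Apply the min-plus product entry-by-entry:
  C[0][0] = min over k of (A[0][0] + B[0][0] = -5 + -3 = -8, A[0][1] + B[1][0] = 2 + 5 = 7, A[0][2] + B[2][0] = 3 + -4 = -1) = -8 (attained at k = 0)
  C[0][1] = min over k of (A[0][0] + B[0][1] = -5 + -2 = -7, A[0][1] + B[1][1] = 2 + 2 = 4, A[0][2] + B[2][1] = 3 + -3 = 0) = -7 (attained at k = 0)
  C[0][2] = min over k of (A[0][0] + B[0][2] = -5 + -5 = -10, A[0][1] + B[1][2] = 2 + -1 = 1, A[0][2] + B[2][2] = 3 + 5 = 8) = -10 (attained at k = 0)
  C[1][0] = min over k of (A[1][0] + B[0][0] = -5 + -3 = -8, A[1][1] + B[1][0] = 0 + 5 = 5, A[1][2] + B[2][0] = -4 + -4 = -8) = -8 (attained at k = 0)
  C[1][1] = min over k of (A[1][0] + B[0][1] = -5 + -2 = -7, A[1][1] + B[1][1] = 0 + 2 = 2, A[1][2] + B[2][1] = -4 + -3 = -7) = -7 (attained at k = 0)
  C[1][2] = min over k of (A[1][0] + B[0][2] = -5 + -5 = -10, A[1][1] + B[1][2] = 0 + -1 = -1, A[1][2] + B[2][2] = -4 + 5 = 1) = -10 (attained at k = 0)
  C[2][0] = min over k of (A[2][0] + B[0][0] = 0 + -3 = -3, A[2][1] + B[1][0] = 4 + 5 = 9, A[2][2] + B[2][0] = 10 + -4 = 6) = -3 (attained at k = 0)
  C[2][1] = min over k of (A[2][0] + B[0][1] = 0 + -2 = -2, A[2][1] + B[1][1] = 4 + 2 = 6, A[2][2] + B[2][1] = 10 + -3 = 7) = -2 (attained at k = 0)
  C[2][2] = min over k of (A[2][0] + B[0][2] = 0 + -5 = -5, A[2][1] + B[1][2] = 4 + -1 = 3, A[2][2] + B[2][2] = 10 + 5 = 15) = -5 (attained at k = 0)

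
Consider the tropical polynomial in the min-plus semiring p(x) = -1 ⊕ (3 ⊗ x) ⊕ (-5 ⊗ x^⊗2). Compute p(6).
p(6) = -1

A tropical monomial a ⊗ x^⊗i evaluates to a + i · x. Evaluating each term at x = 6:
  Term 0 contributes -1 + 0 · 6 = -1
  Term 1 contributes 3 + 1 · 6 = 9
  Term 2 contributes -5 + 2 · 6 = 7
p(6) = ⊕ of these = min[-1, 9, 7] = -1.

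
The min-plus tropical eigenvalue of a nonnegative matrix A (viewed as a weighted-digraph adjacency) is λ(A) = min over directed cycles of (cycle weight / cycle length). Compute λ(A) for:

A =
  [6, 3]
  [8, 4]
λ(A) = 4

Enumerate directed cycles and compute their means (weight / length). Sample:
  cycle 0 → 0: weight = 6, length = 1, mean = 6/1 ≈ 6.000
  cycle 1 → 1: weight = 4, length = 1, mean = 4/1 ≈ 4.000
  cycle 0 → 1 → 0: weight = 11, length = 2, mean = 11/2 ≈ 5.500
  cycle 1 → 0 → 1: weight = 11, length = 2, mean = 11/2 ≈ 5.500
Minimum mean = 4.000, attained e.g. along the cycle 1 → 1 with weight 4 and length 1. So λ(A) = 4/1 = 4.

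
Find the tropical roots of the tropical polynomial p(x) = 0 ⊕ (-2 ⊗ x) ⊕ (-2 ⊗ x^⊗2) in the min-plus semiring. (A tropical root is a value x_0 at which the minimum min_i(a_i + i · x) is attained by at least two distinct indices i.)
Roots: {0, 2}

Each tropical root is a break point of the lower envelope of the lines y = a_i + i · x (there are 3 lines, with slopes 0, 1, ..., 2). Only the lines that attain the minimum somewhere contribute to roots; other lines are dominated. Here the surviving (envelope) indices are i = 2, i = 1, i = 0.
Intersections between consecutive envelope lines give the roots: for adjacent envelope indices i < j the intersection is x = (a_i − a_j) / (j − i). Reading off the sorted break points: {0, 2}.
Verification: at each break x_0, at least two indices attain the minimum of min_i(a_i + i · x_0).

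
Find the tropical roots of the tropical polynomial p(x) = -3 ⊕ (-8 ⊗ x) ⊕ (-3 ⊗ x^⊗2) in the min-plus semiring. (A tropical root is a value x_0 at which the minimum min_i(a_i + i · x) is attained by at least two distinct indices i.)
Roots: {-5, 5}

Each tropical root is a break point of the lower envelope of the lines y = a_i + i · x (there are 3 lines, with slopes 0, 1, ..., 2). Only the lines that attain the minimum somewhere contribute to roots; other lines are dominated. Here the surviving (envelope) indices are i = 2, i = 1, i = 0.
Intersections between consecutive envelope lines give the roots: for adjacent envelope indices i < j the intersection is x = (a_i − a_j) / (j − i). Reading off the sorted break points: {-5, 5}.
Verification: at each break x_0, at least two indices attain the minimum of min_i(a_i + i · x_0).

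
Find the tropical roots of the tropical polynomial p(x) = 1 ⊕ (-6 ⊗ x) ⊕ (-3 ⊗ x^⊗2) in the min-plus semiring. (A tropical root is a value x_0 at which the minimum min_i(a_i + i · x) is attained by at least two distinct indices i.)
Roots: {-3, 7}

Each tropical root is a break point of the lower envelope of the lines y = a_i + i · x (there are 3 lines, with slopes 0, 1, ..., 2). Only the lines that attain the minimum somewhere contribute to roots; other lines are dominated. Here the surviving (envelope) indices are i = 2, i = 1, i = 0.
Intersections between consecutive envelope lines give the roots: for adjacent envelope indices i < j the intersection is x = (a_i − a_j) / (j − i). Reading off the sorted break points: {-3, 7}.
Verification: at each break x_0, at least two indices attain the minimum of min_i(a_i + i · x_0).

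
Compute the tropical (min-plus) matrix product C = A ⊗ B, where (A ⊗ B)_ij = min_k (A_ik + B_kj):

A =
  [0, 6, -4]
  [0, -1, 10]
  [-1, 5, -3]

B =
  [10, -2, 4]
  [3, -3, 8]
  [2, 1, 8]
A ⊗ B =
  [-2, -3, 4]
  [2, -4, 4]
  [-1, -3, 3]

Apply the min-plus product entry-by-entry:
  C[0][0] = min over k of (A[0][0] + B[0][0] = 0 + 10 = 10, A[0][1] + B[1][0] = 6 + 3 = 9, A[0][2] + B[2][0] = -4 + 2 = -2) = -2 (attained at k = 2)
  C[0][1] = min over k of (A[0][0] + B[0][1] = 0 + -2 = -2, A[0][1] + B[1][1] = 6 + -3 = 3, A[0][2] + B[2][1] = -4 + 1 = -3) = -3 (attained at k = 2)
  C[0][2] = min over k of (A[0][0] + B[0][2] = 0 + 4 = 4, A[0][1] + B[1][2] = 6 + 8 = 14, A[0][2] + B[2][2] = -4 + 8 = 4) = 4 (attained at k = 0)
  C[1][0] = min over k of (A[1][0] + B[0][0] = 0 + 10 = 10, A[1][1] + B[1][0] = -1 + 3 = 2, A[1][2] + B[2][0] = 10 + 2 = 12) = 2 (attained at k = 1)
  C[1][1] = min over k of (A[1][0] + B[0][1] = 0 + -2 = -2, A[1][1] + B[1][1] = -1 + -3 = -4, A[1][2] + B[2][1] = 10 + 1 = 11) = -4 (attained at k = 1)
  C[1][2] = min over k of (A[1][0] + B[0][2] = 0 + 4 = 4, A[1][1] + B[1][2] = -1 + 8 = 7, A[1][2] + B[2][2] = 10 + 8 = 18) = 4 (attained at k = 0)
  C[2][0] = min over k of (A[2][0] + B[0][0] = -1 + 10 = 9, A[2][1] + B[1][0] = 5 + 3 = 8, A[2][2] + B[2][0] = -3 + 2 = -1) = -1 (attained at k = 2)
  C[2][1] = min over k of (A[2][0] + B[0][1] = -1 + -2 = -3, A[2][1] + B[1][1] = 5 + -3 = 2, A[2][2] + B[2][1] = -3 + 1 = -2) = -3 (attained at k = 0)
  C[2][2] = min over k of (A[2][0] + B[0][2] = -1 + 4 = 3, A[2][1] + B[1][2] = 5 + 8 = 13, A[2][2] + B[2][2] = -3 + 8 = 5) = 3 (attained at k = 0)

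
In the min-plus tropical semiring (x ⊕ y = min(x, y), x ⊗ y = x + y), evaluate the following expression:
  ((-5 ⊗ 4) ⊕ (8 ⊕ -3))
((-5 ⊗ 4) ⊕ (8 ⊕ -3)) = -3

Expand innermost to outermost. Recall ⊕ takes the minimum of its arguments and ⊗ takes their sum. Working out the expression ((-5 ⊗ 4) ⊕ (8 ⊕ -3)) gives -3.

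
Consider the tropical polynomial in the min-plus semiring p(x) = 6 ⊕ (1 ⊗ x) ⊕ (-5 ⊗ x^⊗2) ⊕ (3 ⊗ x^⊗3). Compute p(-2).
p(-2) = -9

A tropical monomial a ⊗ x^⊗i evaluates to a + i · x. Evaluating each term at x = -2:
  Term 0 contributes 6 + 0 · -2 = 6
  Term 1 contributes 1 + 1 · -2 = -1
  Term 2 contributes -5 + 2 · -2 = -9
  Term 3 contributes 3 + 3 · -2 = -3
p(-2) = ⊕ of these = min[6, -1, -9, -3] = -9.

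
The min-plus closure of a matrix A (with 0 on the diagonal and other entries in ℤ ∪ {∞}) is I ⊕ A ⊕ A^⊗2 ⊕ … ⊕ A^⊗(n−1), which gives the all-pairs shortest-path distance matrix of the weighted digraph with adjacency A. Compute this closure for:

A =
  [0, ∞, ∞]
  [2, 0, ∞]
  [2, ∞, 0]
Closure =
  [0, ∞, ∞]
  [2, 0, ∞]
  [2, ∞, 0]

This is the Floyd-Warshall all-pairs shortest-path computation. For each intermediate vertex k = 0, 1, …, 2, update dist[i][j] ← min(dist[i][j], dist[i][k] + dist[k][j]). The final matrix gives, for each (i, j), the minimum total weight of any directed path from i to j (possibly empty when i = j).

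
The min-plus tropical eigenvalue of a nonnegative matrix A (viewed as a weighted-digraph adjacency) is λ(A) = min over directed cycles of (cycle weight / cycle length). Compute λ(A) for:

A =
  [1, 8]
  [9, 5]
λ(A) = 1

Enumerate directed cycles and compute their means (weight / length). Sample:
  cycle 0 → 0: weight = 1, length = 1, mean = 1/1 ≈ 1.000
  cycle 1 → 1: weight = 5, length = 1, mean = 5/1 ≈ 5.000
  cycle 0 → 1 → 0: weight = 17, length = 2, mean = 17/2 ≈ 8.500
  cycle 1 → 0 → 1: weight = 17, length = 2, mean = 17/2 ≈ 8.500
Minimum mean = 1.000, attained e.g. along the cycle 0 → 0 with weight 1 and length 1. So λ(A) = 1/1 = 1.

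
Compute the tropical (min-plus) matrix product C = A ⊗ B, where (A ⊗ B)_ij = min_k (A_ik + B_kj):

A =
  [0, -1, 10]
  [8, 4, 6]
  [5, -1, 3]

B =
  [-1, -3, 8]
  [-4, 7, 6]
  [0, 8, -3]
A ⊗ B =
  [-5, -3, 5]
  [0, 5, 3]
  [-5, 2, 0]

Apply the min-plus product entry-by-entry:
  C[0][0] = min over k of (A[0][0] + B[0][0] = 0 + -1 = -1, A[0][1] + B[1][0] = -1 + -4 = -5, A[0][2] + B[2][0] = 10 + 0 = 10) = -5 (attained at k = 1)
  C[0][1] = min over k of (A[0][0] + B[0][1] = 0 + -3 = -3, A[0][1] + B[1][1] = -1 + 7 = 6, A[0][2] + B[2][1] = 10 + 8 = 18) = -3 (attained at k = 0)
  C[0][2] = min over k of (A[0][0] + B[0][2] = 0 + 8 = 8, A[0][1] + B[1][2] = -1 + 6 = 5, A[0][2] + B[2][2] = 10 + -3 = 7) = 5 (attained at k = 1)
  C[1][0] = min over k of (A[1][0] + B[0][0] = 8 + -1 = 7, A[1][1] + B[1][0] = 4 + -4 = 0, A[1][2] + B[2][0] = 6 + 0 = 6) = 0 (attained at k = 1)
  C[1][1] = min over k of (A[1][0] + B[0][1] = 8 + -3 = 5, A[1][1] + B[1][1] = 4 + 7 = 11, A[1][2] + B[2][1] = 6 + 8 = 14) = 5 (attained at k = 0)
  C[1][2] = min over k of (A[1][0] + B[0][2] = 8 + 8 = 16, A[1][1] + B[1][2] = 4 + 6 = 10, A[1][2] + B[2][2] = 6 + -3 = 3) = 3 (attained at k = 2)
  C[2][0] = min over k of (A[2][0] + B[0][0] = 5 + -1 = 4, A[2][1] + B[1][0] = -1 + -4 = -5, A[2][2] + B[2][0] = 3 + 0 = 3) = -5 (attained at k = 1)
  C[2][1] = min over k of (A[2][0] + B[0][1] = 5 + -3 = 2, A[2][1] + B[1][1] = -1 + 7 = 6, A[2][2] + B[2][1] = 3 + 8 = 11) = 2 (attained at k = 0)
  C[2][2] = min over k of (A[2][0] + B[0][2] = 5 + 8 = 13, A[2][1] + B[1][2] = -1 + 6 = 5, A[2][2] + B[2][2] = 3 + -3 = 0) = 0 (attained at k = 2)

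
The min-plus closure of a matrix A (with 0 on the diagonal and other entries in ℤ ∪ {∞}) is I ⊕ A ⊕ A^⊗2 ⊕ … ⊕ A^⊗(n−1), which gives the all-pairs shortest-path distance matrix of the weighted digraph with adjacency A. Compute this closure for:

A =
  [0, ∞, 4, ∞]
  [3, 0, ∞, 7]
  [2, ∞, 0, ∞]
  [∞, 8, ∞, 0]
Closure =
  [0, ∞, 4, ∞]
  [3, 0, 7, 7]
  [2, ∞, 0, ∞]
  [11, 8, 15, 0]

This is the Floyd-Warshall all-pairs shortest-path computation. For each intermediate vertex k = 0, 1, …, 3, update dist[i][j] ← min(dist[i][j], dist[i][k] + dist[k][j]). The final matrix gives, for each (i, j), the minimum total weight of any directed path from i to j (possibly empty when i = j).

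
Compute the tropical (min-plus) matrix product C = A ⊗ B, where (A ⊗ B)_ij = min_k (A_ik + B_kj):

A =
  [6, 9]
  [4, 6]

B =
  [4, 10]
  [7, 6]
A ⊗ B =
  [10, 15]
  [8, 12]

Apply the min-plus product entry-by-entry:
  C[0][0] = min over k of (A[0][0] + B[0][0] = 6 + 4 = 10, A[0][1] + B[1][0] = 9 + 7 = 16) = 10 (attained at k = 0)
  C[0][1] = min over k of (A[0][0] + B[0][1] = 6 + 10 = 16, A[0][1] + B[1][1] = 9 + 6 = 15) = 15 (attained at k = 1)
  C[1][0] = min over k of (A[1][0] + B[0][0] = 4 + 4 = 8, A[1][1] + B[1][0] = 6 + 7 = 13) = 8 (attained at k = 0)
  C[1][1] = min over k of (A[1][0] + B[0][1] = 4 + 10 = 14, A[1][1] + B[1][1] = 6 + 6 = 12) = 12 (attained at k = 1)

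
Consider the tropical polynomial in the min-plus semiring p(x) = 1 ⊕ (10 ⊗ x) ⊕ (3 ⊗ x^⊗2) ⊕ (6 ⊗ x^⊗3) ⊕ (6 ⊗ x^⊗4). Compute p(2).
p(2) = 1

A tropical monomial a ⊗ x^⊗i evaluates to a + i · x. Evaluating each term at x = 2:
  Term 0 contributes 1 + 0 · 2 = 1
  Term 1 contributes 10 + 1 · 2 = 12
  Term 2 contributes 3 + 2 · 2 = 7
  Term 3 contributes 6 + 3 · 2 = 12
  Term 4 contributes 6 + 4 · 2 = 14
p(2) = ⊕ of these = min[1, 12, 7, 12, 14] = 1.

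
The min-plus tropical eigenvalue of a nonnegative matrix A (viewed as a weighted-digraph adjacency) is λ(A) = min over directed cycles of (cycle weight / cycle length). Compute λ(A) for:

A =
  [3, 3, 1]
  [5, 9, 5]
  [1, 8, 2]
λ(A) = 1

Enumerate directed cycles and compute their means (weight / length). Sample:
  cycle 0 → 0: weight = 3, length = 1, mean = 3/1 ≈ 3.000
  cycle 1 → 1: weight = 9, length = 1, mean = 9/1 ≈ 9.000
  cycle 2 → 2: weight = 2, length = 1, mean = 2/1 ≈ 2.000
  cycle 0 → 1 → 0: weight = 8, length = 2, mean = 8/2 ≈ 4.000
  cycle 0 → 2 → 0: weight = 2, length = 2, mean = 2/2 ≈ 1.000
  cycle 1 → 0 → 1: weight = 8, length = 2, mean = 8/2 ≈ 4.000
Minimum mean = 1.000, attained e.g. along the cycle 0 → 2 → 0 with weight 2 and length 2. So λ(A) = 2/2 = 1.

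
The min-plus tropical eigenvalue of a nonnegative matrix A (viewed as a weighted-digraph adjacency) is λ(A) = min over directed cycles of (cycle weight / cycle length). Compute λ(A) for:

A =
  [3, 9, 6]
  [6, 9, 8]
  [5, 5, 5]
λ(A) = 3

Enumerate directed cycles and compute their means (weight / length). Sample:
  cycle 0 → 0: weight = 3, length = 1, mean = 3/1 ≈ 3.000
  cycle 1 → 1: weight = 9, length = 1, mean = 9/1 ≈ 9.000
  cycle 2 → 2: weight = 5, length = 1, mean = 5/1 ≈ 5.000
  cycle 0 → 1 → 0: weight = 15, length = 2, mean = 15/2 ≈ 7.500
  cycle 0 → 2 → 0: weight = 11, length = 2, mean = 11/2 ≈ 5.500
  cycle 1 → 0 → 1: weight = 15, length = 2, mean = 15/2 ≈ 7.500
Minimum mean = 3.000, attained e.g. along the cycle 0 → 0 with weight 3 and length 1. So λ(A) = 3/1 = 3.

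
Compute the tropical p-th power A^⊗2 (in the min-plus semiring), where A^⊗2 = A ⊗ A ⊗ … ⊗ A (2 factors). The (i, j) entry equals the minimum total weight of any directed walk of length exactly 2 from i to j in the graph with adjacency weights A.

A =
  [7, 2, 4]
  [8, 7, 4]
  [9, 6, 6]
A^⊗2 =
  [10, 9, 6]
  [13, 10, 10]
  [14, 11, 10]

Each entry (A^⊗2)_ij equals the minimum over all length-2 walks i = v_0 → v_1 → … → v_2 = j of Σ_t A[v_t][v_{t+1}]. For example, for (i, j) = (0, 2) we minimise over 3 possible intermediate vertex sequences; the minimum is 6, attained along the walk 0 → 1 → 2.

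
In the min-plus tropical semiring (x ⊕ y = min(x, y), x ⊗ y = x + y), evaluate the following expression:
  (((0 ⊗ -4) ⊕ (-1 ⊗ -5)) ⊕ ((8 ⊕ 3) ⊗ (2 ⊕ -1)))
(((0 ⊗ -4) ⊕ (-1 ⊗ -5)) ⊕ ((8 ⊕ 3) ⊗ (2 ⊕ -1))) = -6

Expand innermost to outermost. Recall ⊕ takes the minimum of its arguments and ⊗ takes their sum. Working out the expression (((0 ⊗ -4) ⊕ (-1 ⊗ -5)) ⊕ ((8 ⊕ 3) ⊗ (2 ⊕ -1))) gives -6.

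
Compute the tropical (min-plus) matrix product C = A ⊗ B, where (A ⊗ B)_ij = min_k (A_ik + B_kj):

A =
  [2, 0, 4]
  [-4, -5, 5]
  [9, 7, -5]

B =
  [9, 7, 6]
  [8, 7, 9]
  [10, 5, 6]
A ⊗ B =
  [8, 7, 8]
  [3, 2, 2]
  [5, 0, 1]

Apply the min-plus product entry-by-entry:
  C[0][0] = min over k of (A[0][0] + B[0][0] = 2 + 9 = 11, A[0][1] + B[1][0] = 0 + 8 = 8, A[0][2] + B[2][0] = 4 + 10 = 14) = 8 (attained at k = 1)
  C[0][1] = min over k of (A[0][0] + B[0][1] = 2 + 7 = 9, A[0][1] + B[1][1] = 0 + 7 = 7, A[0][2] + B[2][1] = 4 + 5 = 9) = 7 (attained at k = 1)
  C[0][2] = min over k of (A[0][0] + B[0][2] = 2 + 6 = 8, A[0][1] + B[1][2] = 0 + 9 = 9, A[0][2] + B[2][2] = 4 + 6 = 10) = 8 (attained at k = 0)
  C[1][0] = min over k of (A[1][0] + B[0][0] = -4 + 9 = 5, A[1][1] + B[1][0] = -5 + 8 = 3, A[1][2] + B[2][0] = 5 + 10 = 15) = 3 (attained at k = 1)
  C[1][1] = min over k of (A[1][0] + B[0][1] = -4 + 7 = 3, A[1][1] + B[1][1] = -5 + 7 = 2, A[1][2] + B[2][1] = 5 + 5 = 10) = 2 (attained at k = 1)
  C[1][2] = min over k of (A[1][0] + B[0][2] = -4 + 6 = 2, A[1][1] + B[1][2] = -5 + 9 = 4, A[1][2] + B[2][2] = 5 + 6 = 11) = 2 (attained at k = 0)
  C[2][0] = min over k of (A[2][0] + B[0][0] = 9 + 9 = 18, A[2][1] + B[1][0] = 7 + 8 = 15, A[2][2] + B[2][0] = -5 + 10 = 5) = 5 (attained at k = 2)
  C[2][1] = min over k of (A[2][0] + B[0][1] = 9 + 7 = 16, A[2][1] + B[1][1] = 7 + 7 = 14, A[2][2] + B[2][1] = -5 + 5 = 0) = 0 (attained at k = 2)
  C[2][2] = min over k of (A[2][0] + B[0][2] = 9 + 6 = 15, A[2][1] + B[1][2] = 7 + 9 = 16, A[2][2] + B[2][2] = -5 + 6 = 1) = 1 (attained at k = 2)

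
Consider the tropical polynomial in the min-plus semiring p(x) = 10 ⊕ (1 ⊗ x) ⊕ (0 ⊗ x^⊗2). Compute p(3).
p(3) = 4

A tropical monomial a ⊗ x^⊗i evaluates to a + i · x. Evaluating each term at x = 3:
  Term 0 contributes 10 + 0 · 3 = 10
  Term 1 contributes 1 + 1 · 3 = 4
  Term 2 contributes 0 + 2 · 3 = 6
p(3) = ⊕ of these = min[10, 4, 6] = 4.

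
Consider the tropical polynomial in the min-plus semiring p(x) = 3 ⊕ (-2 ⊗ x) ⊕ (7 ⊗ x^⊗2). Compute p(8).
p(8) = 3

A tropical monomial a ⊗ x^⊗i evaluates to a + i · x. Evaluating each term at x = 8:
  Term 0 contributes 3 + 0 · 8 = 3
  Term 1 contributes -2 + 1 · 8 = 6
  Term 2 contributes 7 + 2 · 8 = 23
p(8) = ⊕ of these = min[3, 6, 23] = 3.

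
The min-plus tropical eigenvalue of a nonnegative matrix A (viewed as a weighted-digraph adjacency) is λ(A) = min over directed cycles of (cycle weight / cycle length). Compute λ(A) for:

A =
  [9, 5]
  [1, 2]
λ(A) = 2

Enumerate directed cycles and compute their means (weight / length). Sample:
  cycle 0 → 0: weight = 9, length = 1, mean = 9/1 ≈ 9.000
  cycle 1 → 1: weight = 2, length = 1, mean = 2/1 ≈ 2.000
  cycle 0 → 1 → 0: weight = 6, length = 2, mean = 6/2 ≈ 3.000
  cycle 1 → 0 → 1: weight = 6, length = 2, mean = 6/2 ≈ 3.000
Minimum mean = 2.000, attained e.g. along the cycle 1 → 1 with weight 2 and length 1. So λ(A) = 2/1 = 2.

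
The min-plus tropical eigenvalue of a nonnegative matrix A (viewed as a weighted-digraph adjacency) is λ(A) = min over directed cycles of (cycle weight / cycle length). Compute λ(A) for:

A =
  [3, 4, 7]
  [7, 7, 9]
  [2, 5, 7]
λ(A) = 3

Enumerate directed cycles and compute their means (weight / length). Sample:
  cycle 0 → 0: weight = 3, length = 1, mean = 3/1 ≈ 3.000
  cycle 1 → 1: weight = 7, length = 1, mean = 7/1 ≈ 7.000
  cycle 2 → 2: weight = 7, length = 1, mean = 7/1 ≈ 7.000
  cycle 0 → 1 → 0: weight = 11, length = 2, mean = 11/2 ≈ 5.500
  cycle 0 → 2 → 0: weight = 9, length = 2, mean = 9/2 ≈ 4.500
  cycle 1 → 0 → 1: weight = 11, length = 2, mean = 11/2 ≈ 5.500
Minimum mean = 3.000, attained e.g. along the cycle 0 → 0 with weight 3 and length 1. So λ(A) = 3/1 = 3.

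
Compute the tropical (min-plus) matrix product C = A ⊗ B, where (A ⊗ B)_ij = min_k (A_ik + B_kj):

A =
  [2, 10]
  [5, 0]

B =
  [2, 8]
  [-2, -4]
A ⊗ B =
  [4, 6]
  [-2, -4]

Apply the min-plus product entry-by-entry:
  C[0][0] = min over k of (A[0][0] + B[0][0] = 2 + 2 = 4, A[0][1] + B[1][0] = 10 + -2 = 8) = 4 (attained at k = 0)
  C[0][1] = min over k of (A[0][0] + B[0][1] = 2 + 8 = 10, A[0][1] + B[1][1] = 10 + -4 = 6) = 6 (attained at k = 1)
  C[1][0] = min over k of (A[1][0] + B[0][0] = 5 + 2 = 7, A[1][1] + B[1][0] = 0 + -2 = -2) = -2 (attained at k = 1)
  C[1][1] = min over k of (A[1][0] + B[0][1] = 5 + 8 = 13, A[1][1] + B[1][1] = 0 + -4 = -4) = -4 (attained at k = 1)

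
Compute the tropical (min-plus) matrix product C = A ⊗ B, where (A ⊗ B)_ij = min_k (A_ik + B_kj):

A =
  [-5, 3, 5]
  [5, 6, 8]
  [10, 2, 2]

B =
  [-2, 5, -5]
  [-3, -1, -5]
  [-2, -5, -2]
A ⊗ B =
  [-7, 0, -10]
  [3, 3, 0]
  [-1, -3, -3]

Apply the min-plus product entry-by-entry:
  C[0][0] = min over k of (A[0][0] + B[0][0] = -5 + -2 = -7, A[0][1] + B[1][0] = 3 + -3 = 0, A[0][2] + B[2][0] = 5 + -2 = 3) = -7 (attained at k = 0)
  C[0][1] = min over k of (A[0][0] + B[0][1] = -5 + 5 = 0, A[0][1] + B[1][1] = 3 + -1 = 2, A[0][2] + B[2][1] = 5 + -5 = 0) = 0 (attained at k = 0)
  C[0][2] = min over k of (A[0][0] + B[0][2] = -5 + -5 = -10, A[0][1] + B[1][2] = 3 + -5 = -2, A[0][2] + B[2][2] = 5 + -2 = 3) = -10 (attained at k = 0)
  C[1][0] = min over k of (A[1][0] + B[0][0] = 5 + -2 = 3, A[1][1] + B[1][0] = 6 + -3 = 3, A[1][2] + B[2][0] = 8 + -2 = 6) = 3 (attained at k = 0)
  C[1][1] = min over k of (A[1][0] + B[0][1] = 5 + 5 = 10, A[1][1] + B[1][1] = 6 + -1 = 5, A[1][2] + B[2][1] = 8 + -5 = 3) = 3 (attained at k = 2)
  C[1][2] = min over k of (A[1][0] + B[0][2] = 5 + -5 = 0, A[1][1] + B[1][2] = 6 + -5 = 1, A[1][2] + B[2][2] = 8 + -2 = 6) = 0 (attained at k = 0)
  C[2][0] = min over k of (A[2][0] + B[0][0] = 10 + -2 = 8, A[2][1] + B[1][0] = 2 + -3 = -1, A[2][2] + B[2][0] = 2 + -2 = 0) = -1 (attained at k = 1)
  C[2][1] = min over k of (A[2][0] + B[0][1] = 10 + 5 = 15, A[2][1] + B[1][1] = 2 + -1 = 1, A[2][2] + B[2][1] = 2 + -5 = -3) = -3 (attained at k = 2)
  C[2][2] = min over k of (A[2][0] + B[0][2] = 10 + -5 = 5, A[2][1] + B[1][2] = 2 + -5 = -3, A[2][2] + B[2][2] = 2 + -2 = 0) = -3 (attained at k = 1)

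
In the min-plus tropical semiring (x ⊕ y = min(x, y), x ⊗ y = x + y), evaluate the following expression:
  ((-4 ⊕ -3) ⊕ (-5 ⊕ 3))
((-4 ⊕ -3) ⊕ (-5 ⊕ 3)) = -5

Expand innermost to outermost. Recall ⊕ takes the minimum of its arguments and ⊗ takes their sum. Working out the expression ((-4 ⊕ -3) ⊕ (-5 ⊕ 3)) gives -5.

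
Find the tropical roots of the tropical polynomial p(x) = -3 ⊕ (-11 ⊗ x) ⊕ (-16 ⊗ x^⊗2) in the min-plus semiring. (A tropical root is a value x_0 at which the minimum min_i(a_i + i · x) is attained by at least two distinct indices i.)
Roots: {5, 8}

Each tropical root is a break point of the lower envelope of the lines y = a_i + i · x (there are 3 lines, with slopes 0, 1, ..., 2). Only the lines that attain the minimum somewhere contribute to roots; other lines are dominated. Here the surviving (envelope) indices are i = 2, i = 1, i = 0.
Intersections between consecutive envelope lines give the roots: for adjacent envelope indices i < j the intersection is x = (a_i − a_j) / (j − i). Reading off the sorted break points: {5, 8}.
Verification: at each break x_0, at least two indices attain the minimum of min_i(a_i + i · x_0).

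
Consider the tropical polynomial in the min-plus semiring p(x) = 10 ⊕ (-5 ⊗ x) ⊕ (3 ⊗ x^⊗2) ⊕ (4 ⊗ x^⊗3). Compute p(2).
p(2) = -3

A tropical monomial a ⊗ x^⊗i evaluates to a + i · x. Evaluating each term at x = 2:
  Term 0 contributes 10 + 0 · 2 = 10
  Term 1 contributes -5 + 1 · 2 = -3
  Term 2 contributes 3 + 2 · 2 = 7
  Term 3 contributes 4 + 3 · 2 = 10
p(2) = ⊕ of these = min[10, -3, 7, 10] = -3.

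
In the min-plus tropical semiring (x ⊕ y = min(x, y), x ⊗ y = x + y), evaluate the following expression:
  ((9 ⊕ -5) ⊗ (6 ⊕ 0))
((9 ⊕ -5) ⊗ (6 ⊕ 0)) = -5

Expand innermost to outermost. Recall ⊕ takes the minimum of its arguments and ⊗ takes their sum. Working out the expression ((9 ⊕ -5) ⊗ (6 ⊕ 0)) gives -5.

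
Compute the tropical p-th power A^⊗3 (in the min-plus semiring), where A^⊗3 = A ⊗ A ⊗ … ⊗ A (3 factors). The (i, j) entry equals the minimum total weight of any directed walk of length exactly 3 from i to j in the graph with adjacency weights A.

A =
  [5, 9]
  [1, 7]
A^⊗3 =
  [15, 19]
  [11, 15]

Each entry (A^⊗3)_ij equals the minimum over all length-3 walks i = v_0 → v_1 → … → v_3 = j of Σ_t A[v_t][v_{t+1}]. For example, for (i, j) = (0, 1) we minimise over 4 possible intermediate vertex sequences; the minimum is 19, attained along the walk 0 → 0 → 0 → 1.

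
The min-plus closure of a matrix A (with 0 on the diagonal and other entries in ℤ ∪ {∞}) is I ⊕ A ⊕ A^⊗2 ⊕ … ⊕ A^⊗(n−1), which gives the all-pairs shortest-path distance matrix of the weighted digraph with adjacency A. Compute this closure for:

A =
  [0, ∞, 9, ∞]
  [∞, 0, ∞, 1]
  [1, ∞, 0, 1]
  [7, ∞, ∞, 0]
Closure =
  [0, ∞, 9, 10]
  [8, 0, 17, 1]
  [1, ∞, 0, 1]
  [7, ∞, 16, 0]

This is the Floyd-Warshall all-pairs shortest-path computation. For each intermediate vertex k = 0, 1, …, 3, update dist[i][j] ← min(dist[i][j], dist[i][k] + dist[k][j]). The final matrix gives, for each (i, j), the minimum total weight of any directed path from i to j (possibly empty when i = j).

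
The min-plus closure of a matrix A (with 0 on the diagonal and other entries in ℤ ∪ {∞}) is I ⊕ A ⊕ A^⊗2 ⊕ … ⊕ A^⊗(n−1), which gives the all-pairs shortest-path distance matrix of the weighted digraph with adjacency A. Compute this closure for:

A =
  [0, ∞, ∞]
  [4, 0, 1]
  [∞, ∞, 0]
Closure =
  [0, ∞, ∞]
  [4, 0, 1]
  [∞, ∞, 0]

This is the Floyd-Warshall all-pairs shortest-path computation. For each intermediate vertex k = 0, 1, …, 2, update dist[i][j] ← min(dist[i][j], dist[i][k] + dist[k][j]). The final matrix gives, for each (i, j), the minimum total weight of any directed path from i to j (possibly empty when i = j).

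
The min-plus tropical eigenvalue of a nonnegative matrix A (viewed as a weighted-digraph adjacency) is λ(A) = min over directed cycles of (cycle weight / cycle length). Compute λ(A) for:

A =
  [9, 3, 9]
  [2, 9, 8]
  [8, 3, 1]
λ(A) = 1

Enumerate directed cycles and compute their means (weight / length). Sample:
  cycle 0 → 0: weight = 9, length = 1, mean = 9/1 ≈ 9.000
  cycle 1 → 1: weight = 9, length = 1, mean = 9/1 ≈ 9.000
  cycle 2 → 2: weight = 1, length = 1, mean = 1/1 ≈ 1.000
  cycle 0 → 1 → 0: weight = 5, length = 2, mean = 5/2 ≈ 2.500
  cycle 0 → 2 → 0: weight = 17, length = 2, mean = 17/2 ≈ 8.500
  cycle 1 → 0 → 1: weight = 5, length = 2, mean = 5/2 ≈ 2.500
Minimum mean = 1.000, attained e.g. along the cycle 2 → 2 with weight 1 and length 1. So λ(A) = 1/1 = 1.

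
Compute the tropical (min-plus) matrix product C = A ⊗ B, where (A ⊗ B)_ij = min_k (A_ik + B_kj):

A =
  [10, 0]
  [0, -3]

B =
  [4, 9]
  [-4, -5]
A ⊗ B =
  [-4, -5]
  [-7, -8]

Apply the min-plus product entry-by-entry:
  C[0][0] = min over k of (A[0][0] + B[0][0] = 10 + 4 = 14, A[0][1] + B[1][0] = 0 + -4 = -4) = -4 (attained at k = 1)
  C[0][1] = min over k of (A[0][0] + B[0][1] = 10 + 9 = 19, A[0][1] + B[1][1] = 0 + -5 = -5) = -5 (attained at k = 1)
  C[1][0] = min over k of (A[1][0] + B[0][0] = 0 + 4 = 4, A[1][1] + B[1][0] = -3 + -4 = -7) = -7 (attained at k = 1)
  C[1][1] = min over k of (A[1][0] + B[0][1] = 0 + 9 = 9, A[1][1] + B[1][1] = -3 + -5 = -8) = -8 (attained at k = 1)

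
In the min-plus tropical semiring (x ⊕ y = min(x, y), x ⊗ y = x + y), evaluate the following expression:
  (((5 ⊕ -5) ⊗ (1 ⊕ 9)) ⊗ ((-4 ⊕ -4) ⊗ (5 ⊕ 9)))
(((5 ⊕ -5) ⊗ (1 ⊕ 9)) ⊗ ((-4 ⊕ -4) ⊗ (5 ⊕ 9))) = -3

Expand innermost to outermost. Recall ⊕ takes the minimum of its arguments and ⊗ takes their sum. Working out the expression (((5 ⊕ -5) ⊗ (1 ⊕ 9)) ⊗ ((-4 ⊕ -4) ⊗ (5 ⊕ 9))) gives -3.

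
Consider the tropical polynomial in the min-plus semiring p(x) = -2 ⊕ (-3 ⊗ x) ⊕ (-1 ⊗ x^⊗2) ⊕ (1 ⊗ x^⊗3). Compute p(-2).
p(-2) = -5

A tropical monomial a ⊗ x^⊗i evaluates to a + i · x. Evaluating each term at x = -2:
  Term 0 contributes -2 + 0 · -2 = -2
  Term 1 contributes -3 + 1 · -2 = -5
  Term 2 contributes -1 + 2 · -2 = -5
  Term 3 contributes 1 + 3 · -2 = -5
p(-2) = ⊕ of these = min[-2, -5, -5, -5] = -5.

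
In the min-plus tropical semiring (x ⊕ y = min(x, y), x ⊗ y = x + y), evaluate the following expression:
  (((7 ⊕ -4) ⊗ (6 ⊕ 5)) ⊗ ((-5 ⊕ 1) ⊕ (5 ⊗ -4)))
(((7 ⊕ -4) ⊗ (6 ⊕ 5)) ⊗ ((-5 ⊕ 1) ⊕ (5 ⊗ -4))) = -4

Expand innermost to outermost. Recall ⊕ takes the minimum of its arguments and ⊗ takes their sum. Working out the expression (((7 ⊕ -4) ⊗ (6 ⊕ 5)) ⊗ ((-5 ⊕ 1) ⊕ (5 ⊗ -4))) gives -4.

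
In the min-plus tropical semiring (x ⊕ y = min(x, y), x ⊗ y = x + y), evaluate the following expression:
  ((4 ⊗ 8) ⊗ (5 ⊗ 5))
((4 ⊗ 8) ⊗ (5 ⊗ 5)) = 22

Expand innermost to outermost. Recall ⊕ takes the minimum of its arguments and ⊗ takes their sum. Working out the expression ((4 ⊗ 8) ⊗ (5 ⊗ 5)) gives 22.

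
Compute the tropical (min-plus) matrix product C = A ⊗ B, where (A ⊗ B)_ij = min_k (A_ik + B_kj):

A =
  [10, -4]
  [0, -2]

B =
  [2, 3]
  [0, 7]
A ⊗ B =
  [-4, 3]
  [-2, 3]

Apply the min-plus product entry-by-entry:
  C[0][0] = min over k of (A[0][0] + B[0][0] = 10 + 2 = 12, A[0][1] + B[1][0] = -4 + 0 = -4) = -4 (attained at k = 1)
  C[0][1] = min over k of (A[0][0] + B[0][1] = 10 + 3 = 13, A[0][1] + B[1][1] = -4 + 7 = 3) = 3 (attained at k = 1)
  C[1][0] = min over k of (A[1][0] + B[0][0] = 0 + 2 = 2, A[1][1] + B[1][0] = -2 + 0 = -2) = -2 (attained at k = 1)
  C[1][1] = min over k of (A[1][0] + B[0][1] = 0 + 3 = 3, A[1][1] + B[1][1] = -2 + 7 = 5) = 3 (attained at k = 0)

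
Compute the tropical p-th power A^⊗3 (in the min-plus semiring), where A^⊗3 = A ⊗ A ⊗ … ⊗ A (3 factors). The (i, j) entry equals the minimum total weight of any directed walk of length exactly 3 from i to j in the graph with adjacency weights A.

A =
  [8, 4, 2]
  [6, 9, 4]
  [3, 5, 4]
A^⊗3 =
  [9, 9, 7]
  [11, 11, 9]
  [8, 10, 9]

Each entry (A^⊗3)_ij equals the minimum over all length-3 walks i = v_0 → v_1 → … → v_3 = j of Σ_t A[v_t][v_{t+1}]. For example, for (i, j) = (0, 2) we minimise over 9 possible intermediate vertex sequences; the minimum is 7, attained along the walk 0 → 2 → 0 → 2.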